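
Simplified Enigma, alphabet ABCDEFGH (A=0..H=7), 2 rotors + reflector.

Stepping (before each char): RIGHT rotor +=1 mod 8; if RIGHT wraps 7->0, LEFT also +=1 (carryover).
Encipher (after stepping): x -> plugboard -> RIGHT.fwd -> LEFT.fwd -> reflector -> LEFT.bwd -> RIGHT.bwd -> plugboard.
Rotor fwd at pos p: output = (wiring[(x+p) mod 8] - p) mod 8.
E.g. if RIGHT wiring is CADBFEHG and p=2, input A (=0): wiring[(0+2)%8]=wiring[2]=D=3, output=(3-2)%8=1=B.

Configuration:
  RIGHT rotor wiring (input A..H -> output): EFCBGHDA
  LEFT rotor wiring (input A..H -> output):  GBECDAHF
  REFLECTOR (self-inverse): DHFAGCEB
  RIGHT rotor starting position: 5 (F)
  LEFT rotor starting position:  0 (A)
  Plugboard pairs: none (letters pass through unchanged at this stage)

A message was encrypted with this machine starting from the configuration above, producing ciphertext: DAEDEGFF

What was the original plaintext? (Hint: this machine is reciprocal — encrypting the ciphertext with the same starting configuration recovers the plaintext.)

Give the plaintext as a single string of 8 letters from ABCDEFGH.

Char 1 ('D'): step: R->6, L=0; D->plug->D->R->H->L->F->refl->C->L'->D->R'->F->plug->F
Char 2 ('A'): step: R->7, L=0; A->plug->A->R->B->L->B->refl->H->L'->G->R'->C->plug->C
Char 3 ('E'): step: R->0, L->1 (L advanced); E->plug->E->R->G->L->E->refl->G->L'->F->R'->B->plug->B
Char 4 ('D'): step: R->1, L=1; D->plug->D->R->F->L->G->refl->E->L'->G->R'->E->plug->E
Char 5 ('E'): step: R->2, L=1; E->plug->E->R->B->L->D->refl->A->L'->A->R'->A->plug->A
Char 6 ('G'): step: R->3, L=1; G->plug->G->R->C->L->B->refl->H->L'->E->R'->C->plug->C
Char 7 ('F'): step: R->4, L=1; F->plug->F->R->B->L->D->refl->A->L'->A->R'->E->plug->E
Char 8 ('F'): step: R->5, L=1; F->plug->F->R->F->L->G->refl->E->L'->G->R'->B->plug->B

Answer: FCBEACEB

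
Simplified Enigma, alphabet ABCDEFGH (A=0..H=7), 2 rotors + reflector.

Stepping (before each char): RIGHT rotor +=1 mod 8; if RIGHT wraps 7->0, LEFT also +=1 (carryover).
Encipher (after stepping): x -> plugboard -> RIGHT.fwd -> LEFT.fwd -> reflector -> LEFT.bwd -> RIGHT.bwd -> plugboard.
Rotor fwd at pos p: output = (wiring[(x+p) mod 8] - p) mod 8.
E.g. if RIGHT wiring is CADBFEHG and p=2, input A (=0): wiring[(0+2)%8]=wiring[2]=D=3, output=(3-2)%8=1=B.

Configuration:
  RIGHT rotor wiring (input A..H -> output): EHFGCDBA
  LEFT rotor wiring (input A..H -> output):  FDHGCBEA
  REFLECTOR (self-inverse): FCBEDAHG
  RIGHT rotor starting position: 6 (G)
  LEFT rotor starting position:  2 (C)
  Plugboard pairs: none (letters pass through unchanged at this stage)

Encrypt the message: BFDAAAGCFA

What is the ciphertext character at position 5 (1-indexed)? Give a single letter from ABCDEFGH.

Char 1 ('B'): step: R->7, L=2; B->plug->B->R->F->L->G->refl->H->L'->D->R'->F->plug->F
Char 2 ('F'): step: R->0, L->3 (L advanced); F->plug->F->R->D->L->B->refl->C->L'->F->R'->C->plug->C
Char 3 ('D'): step: R->1, L=3; D->plug->D->R->B->L->H->refl->G->L'->C->R'->E->plug->E
Char 4 ('A'): step: R->2, L=3; A->plug->A->R->D->L->B->refl->C->L'->F->R'->H->plug->H
Char 5 ('A'): step: R->3, L=3; A->plug->A->R->D->L->B->refl->C->L'->F->R'->E->plug->E

E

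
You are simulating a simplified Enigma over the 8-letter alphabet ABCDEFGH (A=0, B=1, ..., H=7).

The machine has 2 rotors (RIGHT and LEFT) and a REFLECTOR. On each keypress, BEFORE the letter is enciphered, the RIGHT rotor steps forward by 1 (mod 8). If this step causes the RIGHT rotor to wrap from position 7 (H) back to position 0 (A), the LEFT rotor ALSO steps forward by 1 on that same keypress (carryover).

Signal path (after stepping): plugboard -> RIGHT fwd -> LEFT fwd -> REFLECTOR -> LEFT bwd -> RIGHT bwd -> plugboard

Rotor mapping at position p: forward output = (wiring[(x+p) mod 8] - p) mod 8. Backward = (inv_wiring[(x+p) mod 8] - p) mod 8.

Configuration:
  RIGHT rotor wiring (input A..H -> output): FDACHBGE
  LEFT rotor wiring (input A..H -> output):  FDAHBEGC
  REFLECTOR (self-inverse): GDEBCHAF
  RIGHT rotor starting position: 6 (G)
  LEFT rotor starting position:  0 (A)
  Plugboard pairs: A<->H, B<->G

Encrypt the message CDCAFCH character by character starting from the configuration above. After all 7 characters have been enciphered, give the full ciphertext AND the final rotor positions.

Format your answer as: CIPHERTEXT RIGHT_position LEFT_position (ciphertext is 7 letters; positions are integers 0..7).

Char 1 ('C'): step: R->7, L=0; C->plug->C->R->E->L->B->refl->D->L'->B->R'->D->plug->D
Char 2 ('D'): step: R->0, L->1 (L advanced); D->plug->D->R->C->L->G->refl->A->L'->D->R'->B->plug->G
Char 3 ('C'): step: R->1, L=1; C->plug->C->R->B->L->H->refl->F->L'->F->R'->F->plug->F
Char 4 ('A'): step: R->2, L=1; A->plug->H->R->B->L->H->refl->F->L'->F->R'->C->plug->C
Char 5 ('F'): step: R->3, L=1; F->plug->F->R->C->L->G->refl->A->L'->D->R'->D->plug->D
Char 6 ('C'): step: R->4, L=1; C->plug->C->R->C->L->G->refl->A->L'->D->R'->A->plug->H
Char 7 ('H'): step: R->5, L=1; H->plug->A->R->E->L->D->refl->B->L'->G->R'->E->plug->E
Final: ciphertext=DGFCDHE, RIGHT=5, LEFT=1

Answer: DGFCDHE 5 1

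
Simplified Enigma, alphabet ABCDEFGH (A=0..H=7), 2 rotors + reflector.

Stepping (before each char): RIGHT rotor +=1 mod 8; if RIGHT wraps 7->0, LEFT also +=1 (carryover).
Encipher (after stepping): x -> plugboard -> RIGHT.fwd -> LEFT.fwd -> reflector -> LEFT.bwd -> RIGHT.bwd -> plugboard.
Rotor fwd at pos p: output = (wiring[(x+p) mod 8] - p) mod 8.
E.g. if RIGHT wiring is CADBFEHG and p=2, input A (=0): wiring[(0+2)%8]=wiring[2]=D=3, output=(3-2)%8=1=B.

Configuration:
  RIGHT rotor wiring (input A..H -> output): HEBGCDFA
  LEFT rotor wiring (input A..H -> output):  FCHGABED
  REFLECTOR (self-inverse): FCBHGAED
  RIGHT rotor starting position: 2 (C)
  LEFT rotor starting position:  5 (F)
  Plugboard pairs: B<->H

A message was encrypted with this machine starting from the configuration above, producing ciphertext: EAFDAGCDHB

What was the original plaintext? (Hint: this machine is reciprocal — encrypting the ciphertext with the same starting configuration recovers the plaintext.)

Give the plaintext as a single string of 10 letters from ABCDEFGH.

Char 1 ('E'): step: R->3, L=5; E->plug->E->R->F->L->C->refl->B->L'->G->R'->H->plug->B
Char 2 ('A'): step: R->4, L=5; A->plug->A->R->G->L->B->refl->C->L'->F->R'->G->plug->G
Char 3 ('F'): step: R->5, L=5; F->plug->F->R->E->L->F->refl->A->L'->D->R'->C->plug->C
Char 4 ('D'): step: R->6, L=5; D->plug->D->R->G->L->B->refl->C->L'->F->R'->H->plug->B
Char 5 ('A'): step: R->7, L=5; A->plug->A->R->B->L->H->refl->D->L'->H->R'->E->plug->E
Char 6 ('G'): step: R->0, L->6 (L advanced); G->plug->G->R->F->L->A->refl->F->L'->B->R'->C->plug->C
Char 7 ('C'): step: R->1, L=6; C->plug->C->R->F->L->A->refl->F->L'->B->R'->D->plug->D
Char 8 ('D'): step: R->2, L=6; D->plug->D->R->B->L->F->refl->A->L'->F->R'->G->plug->G
Char 9 ('H'): step: R->3, L=6; H->plug->B->R->H->L->D->refl->H->L'->C->R'->D->plug->D
Char 10 ('B'): step: R->4, L=6; B->plug->H->R->C->L->H->refl->D->L'->H->R'->B->plug->H

Answer: BGCBECDGDH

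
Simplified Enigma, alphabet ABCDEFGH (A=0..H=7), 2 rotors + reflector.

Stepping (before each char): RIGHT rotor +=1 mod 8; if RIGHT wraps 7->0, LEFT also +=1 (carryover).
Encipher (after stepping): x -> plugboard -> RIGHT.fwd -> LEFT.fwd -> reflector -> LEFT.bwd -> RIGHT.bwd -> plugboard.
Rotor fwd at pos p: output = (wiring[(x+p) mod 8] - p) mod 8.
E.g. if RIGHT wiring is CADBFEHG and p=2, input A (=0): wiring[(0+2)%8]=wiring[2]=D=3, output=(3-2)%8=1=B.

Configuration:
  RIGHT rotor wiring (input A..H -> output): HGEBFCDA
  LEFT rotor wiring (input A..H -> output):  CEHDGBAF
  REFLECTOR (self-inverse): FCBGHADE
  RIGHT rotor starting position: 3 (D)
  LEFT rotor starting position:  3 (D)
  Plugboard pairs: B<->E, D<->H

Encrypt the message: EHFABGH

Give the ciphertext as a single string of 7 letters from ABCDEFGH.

Char 1 ('E'): step: R->4, L=3; E->plug->B->R->G->L->B->refl->C->L'->E->R'->D->plug->H
Char 2 ('H'): step: R->5, L=3; H->plug->D->R->C->L->G->refl->D->L'->B->R'->E->plug->B
Char 3 ('F'): step: R->6, L=3; F->plug->F->R->D->L->F->refl->A->L'->A->R'->D->plug->H
Char 4 ('A'): step: R->7, L=3; A->plug->A->R->B->L->D->refl->G->L'->C->R'->E->plug->B
Char 5 ('B'): step: R->0, L->4 (L advanced); B->plug->E->R->F->L->A->refl->F->L'->B->R'->D->plug->H
Char 6 ('G'): step: R->1, L=4; G->plug->G->R->H->L->H->refl->E->L'->C->R'->F->plug->F
Char 7 ('H'): step: R->2, L=4; H->plug->D->R->A->L->C->refl->B->L'->D->R'->C->plug->C

Answer: HBHBHFC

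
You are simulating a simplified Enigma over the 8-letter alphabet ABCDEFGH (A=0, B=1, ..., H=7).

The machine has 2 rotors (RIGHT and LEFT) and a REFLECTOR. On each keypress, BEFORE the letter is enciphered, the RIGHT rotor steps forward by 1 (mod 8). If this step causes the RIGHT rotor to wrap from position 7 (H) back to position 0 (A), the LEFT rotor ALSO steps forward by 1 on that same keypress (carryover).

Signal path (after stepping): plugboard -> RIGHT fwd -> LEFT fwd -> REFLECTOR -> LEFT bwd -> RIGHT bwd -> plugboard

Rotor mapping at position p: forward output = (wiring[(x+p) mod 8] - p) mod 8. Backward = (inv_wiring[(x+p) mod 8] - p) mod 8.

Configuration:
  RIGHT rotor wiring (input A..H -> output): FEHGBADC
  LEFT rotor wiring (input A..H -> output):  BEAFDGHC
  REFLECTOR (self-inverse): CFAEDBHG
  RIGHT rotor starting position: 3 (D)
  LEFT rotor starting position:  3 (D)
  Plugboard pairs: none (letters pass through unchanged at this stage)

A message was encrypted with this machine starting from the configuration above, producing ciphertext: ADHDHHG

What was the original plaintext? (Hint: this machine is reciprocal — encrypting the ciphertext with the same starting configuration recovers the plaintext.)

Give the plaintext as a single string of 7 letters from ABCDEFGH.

Char 1 ('A'): step: R->4, L=3; A->plug->A->R->F->L->G->refl->H->L'->E->R'->B->plug->B
Char 2 ('D'): step: R->5, L=3; D->plug->D->R->A->L->C->refl->A->L'->B->R'->G->plug->G
Char 3 ('H'): step: R->6, L=3; H->plug->H->R->C->L->D->refl->E->L'->D->R'->G->plug->G
Char 4 ('D'): step: R->7, L=3; D->plug->D->R->A->L->C->refl->A->L'->B->R'->G->plug->G
Char 5 ('H'): step: R->0, L->4 (L advanced); H->plug->H->R->C->L->D->refl->E->L'->G->R'->D->plug->D
Char 6 ('H'): step: R->1, L=4; H->plug->H->R->E->L->F->refl->B->L'->H->R'->E->plug->E
Char 7 ('G'): step: R->2, L=4; G->plug->G->R->D->L->G->refl->H->L'->A->R'->F->plug->F

Answer: BGGGDEF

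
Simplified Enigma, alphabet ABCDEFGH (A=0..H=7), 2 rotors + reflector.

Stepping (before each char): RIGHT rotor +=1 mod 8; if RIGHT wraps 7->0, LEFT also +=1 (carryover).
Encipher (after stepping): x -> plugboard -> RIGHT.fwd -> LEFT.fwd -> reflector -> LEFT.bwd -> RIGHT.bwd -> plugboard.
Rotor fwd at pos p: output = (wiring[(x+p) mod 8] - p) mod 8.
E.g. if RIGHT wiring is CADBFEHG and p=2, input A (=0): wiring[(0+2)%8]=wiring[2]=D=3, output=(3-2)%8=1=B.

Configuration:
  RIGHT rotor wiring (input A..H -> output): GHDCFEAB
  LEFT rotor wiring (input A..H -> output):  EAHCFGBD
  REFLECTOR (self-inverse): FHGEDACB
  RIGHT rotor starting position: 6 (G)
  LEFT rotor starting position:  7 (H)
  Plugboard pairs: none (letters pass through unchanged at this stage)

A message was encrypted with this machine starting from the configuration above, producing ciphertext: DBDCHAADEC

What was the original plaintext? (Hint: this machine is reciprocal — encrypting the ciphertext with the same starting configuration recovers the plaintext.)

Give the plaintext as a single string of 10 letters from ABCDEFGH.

Answer: CGCHACHFGB

Derivation:
Char 1 ('D'): step: R->7, L=7; D->plug->D->R->E->L->D->refl->E->L'->A->R'->C->plug->C
Char 2 ('B'): step: R->0, L->0 (L advanced); B->plug->B->R->H->L->D->refl->E->L'->A->R'->G->plug->G
Char 3 ('D'): step: R->1, L=0; D->plug->D->R->E->L->F->refl->A->L'->B->R'->C->plug->C
Char 4 ('C'): step: R->2, L=0; C->plug->C->R->D->L->C->refl->G->L'->F->R'->H->plug->H
Char 5 ('H'): step: R->3, L=0; H->plug->H->R->A->L->E->refl->D->L'->H->R'->A->plug->A
Char 6 ('A'): step: R->4, L=0; A->plug->A->R->B->L->A->refl->F->L'->E->R'->C->plug->C
Char 7 ('A'): step: R->5, L=0; A->plug->A->R->H->L->D->refl->E->L'->A->R'->H->plug->H
Char 8 ('D'): step: R->6, L=0; D->plug->D->R->B->L->A->refl->F->L'->E->R'->F->plug->F
Char 9 ('E'): step: R->7, L=0; E->plug->E->R->D->L->C->refl->G->L'->F->R'->G->plug->G
Char 10 ('C'): step: R->0, L->1 (L advanced); C->plug->C->R->D->L->E->refl->D->L'->H->R'->B->plug->B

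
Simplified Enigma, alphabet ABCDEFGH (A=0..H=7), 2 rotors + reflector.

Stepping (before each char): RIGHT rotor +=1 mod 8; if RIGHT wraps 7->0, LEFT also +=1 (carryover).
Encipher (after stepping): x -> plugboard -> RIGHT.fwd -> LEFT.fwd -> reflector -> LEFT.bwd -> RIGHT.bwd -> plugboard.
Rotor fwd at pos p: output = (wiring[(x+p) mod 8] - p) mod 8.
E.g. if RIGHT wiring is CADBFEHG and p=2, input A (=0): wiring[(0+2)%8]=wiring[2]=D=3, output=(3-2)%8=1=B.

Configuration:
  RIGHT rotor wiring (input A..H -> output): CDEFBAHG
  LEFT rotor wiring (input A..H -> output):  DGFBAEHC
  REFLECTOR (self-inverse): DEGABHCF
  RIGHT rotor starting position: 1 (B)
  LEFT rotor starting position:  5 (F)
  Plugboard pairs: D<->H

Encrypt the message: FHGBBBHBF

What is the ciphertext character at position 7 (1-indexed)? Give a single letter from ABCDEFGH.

Char 1 ('F'): step: R->2, L=5; F->plug->F->R->E->L->B->refl->E->L'->G->R'->D->plug->H
Char 2 ('H'): step: R->3, L=5; H->plug->D->R->E->L->B->refl->E->L'->G->R'->B->plug->B
Char 3 ('G'): step: R->4, L=5; G->plug->G->R->A->L->H->refl->F->L'->C->R'->D->plug->H
Char 4 ('B'): step: R->5, L=5; B->plug->B->R->C->L->F->refl->H->L'->A->R'->G->plug->G
Char 5 ('B'): step: R->6, L=5; B->plug->B->R->A->L->H->refl->F->L'->C->R'->H->plug->D
Char 6 ('B'): step: R->7, L=5; B->plug->B->R->D->L->G->refl->C->L'->B->R'->G->plug->G
Char 7 ('H'): step: R->0, L->6 (L advanced); H->plug->D->R->F->L->D->refl->A->L'->D->R'->B->plug->B

B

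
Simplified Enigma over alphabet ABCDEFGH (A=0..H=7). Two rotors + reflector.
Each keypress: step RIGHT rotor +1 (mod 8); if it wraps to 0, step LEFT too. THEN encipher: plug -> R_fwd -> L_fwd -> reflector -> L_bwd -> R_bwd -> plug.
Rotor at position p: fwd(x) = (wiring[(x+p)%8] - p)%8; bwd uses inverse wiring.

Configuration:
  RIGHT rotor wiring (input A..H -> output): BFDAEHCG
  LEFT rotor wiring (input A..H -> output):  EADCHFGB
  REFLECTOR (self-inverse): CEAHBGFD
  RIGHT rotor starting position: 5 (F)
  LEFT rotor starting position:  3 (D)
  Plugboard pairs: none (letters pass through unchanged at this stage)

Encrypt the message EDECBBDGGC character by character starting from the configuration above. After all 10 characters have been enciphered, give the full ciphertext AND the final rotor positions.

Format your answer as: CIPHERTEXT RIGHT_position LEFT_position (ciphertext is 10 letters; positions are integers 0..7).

Answer: HCGDEAHHBG 7 4

Derivation:
Char 1 ('E'): step: R->6, L=3; E->plug->E->R->F->L->B->refl->E->L'->B->R'->H->plug->H
Char 2 ('D'): step: R->7, L=3; D->plug->D->R->E->L->G->refl->F->L'->G->R'->C->plug->C
Char 3 ('E'): step: R->0, L->4 (L advanced); E->plug->E->R->E->L->A->refl->C->L'->C->R'->G->plug->G
Char 4 ('C'): step: R->1, L=4; C->plug->C->R->H->L->G->refl->F->L'->D->R'->D->plug->D
Char 5 ('B'): step: R->2, L=4; B->plug->B->R->G->L->H->refl->D->L'->A->R'->E->plug->E
Char 6 ('B'): step: R->3, L=4; B->plug->B->R->B->L->B->refl->E->L'->F->R'->A->plug->A
Char 7 ('D'): step: R->4, L=4; D->plug->D->R->C->L->C->refl->A->L'->E->R'->H->plug->H
Char 8 ('G'): step: R->5, L=4; G->plug->G->R->D->L->F->refl->G->L'->H->R'->H->plug->H
Char 9 ('G'): step: R->6, L=4; G->plug->G->R->G->L->H->refl->D->L'->A->R'->B->plug->B
Char 10 ('C'): step: R->7, L=4; C->plug->C->R->G->L->H->refl->D->L'->A->R'->G->plug->G
Final: ciphertext=HCGDEAHHBG, RIGHT=7, LEFT=4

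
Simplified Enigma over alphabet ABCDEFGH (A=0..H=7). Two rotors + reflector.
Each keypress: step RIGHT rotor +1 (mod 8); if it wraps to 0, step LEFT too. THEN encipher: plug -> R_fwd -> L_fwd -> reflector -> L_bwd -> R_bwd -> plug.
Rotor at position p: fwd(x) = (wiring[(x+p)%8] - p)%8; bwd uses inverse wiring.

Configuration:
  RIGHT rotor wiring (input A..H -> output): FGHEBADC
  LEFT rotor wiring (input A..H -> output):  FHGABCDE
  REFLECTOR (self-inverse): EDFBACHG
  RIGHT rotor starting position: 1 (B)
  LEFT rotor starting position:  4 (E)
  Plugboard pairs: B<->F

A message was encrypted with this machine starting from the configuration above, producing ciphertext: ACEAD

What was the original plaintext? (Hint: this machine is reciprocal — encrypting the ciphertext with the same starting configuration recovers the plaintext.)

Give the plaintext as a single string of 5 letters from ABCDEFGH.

Char 1 ('A'): step: R->2, L=4; A->plug->A->R->F->L->D->refl->B->L'->E->R'->H->plug->H
Char 2 ('C'): step: R->3, L=4; C->plug->C->R->F->L->D->refl->B->L'->E->R'->H->plug->H
Char 3 ('E'): step: R->4, L=4; E->plug->E->R->B->L->G->refl->H->L'->C->R'->F->plug->B
Char 4 ('A'): step: R->5, L=4; A->plug->A->R->D->L->A->refl->E->L'->H->R'->G->plug->G
Char 5 ('D'): step: R->6, L=4; D->plug->D->R->A->L->F->refl->C->L'->G->R'->F->plug->B

Answer: HHBGB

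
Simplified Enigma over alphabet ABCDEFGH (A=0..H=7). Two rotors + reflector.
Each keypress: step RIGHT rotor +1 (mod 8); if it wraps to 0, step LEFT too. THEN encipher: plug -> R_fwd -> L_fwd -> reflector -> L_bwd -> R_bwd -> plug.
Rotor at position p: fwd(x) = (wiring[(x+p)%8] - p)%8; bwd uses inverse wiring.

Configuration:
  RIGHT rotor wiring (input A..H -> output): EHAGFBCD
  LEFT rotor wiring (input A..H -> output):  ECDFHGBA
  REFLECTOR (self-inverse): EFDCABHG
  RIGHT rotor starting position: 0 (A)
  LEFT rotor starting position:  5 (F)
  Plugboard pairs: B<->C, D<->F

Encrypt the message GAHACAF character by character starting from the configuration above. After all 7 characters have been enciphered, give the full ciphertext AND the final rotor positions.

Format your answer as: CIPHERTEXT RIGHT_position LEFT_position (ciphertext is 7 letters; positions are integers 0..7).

Char 1 ('G'): step: R->1, L=5; G->plug->G->R->C->L->D->refl->C->L'->H->R'->B->plug->C
Char 2 ('A'): step: R->2, L=5; A->plug->A->R->G->L->A->refl->E->L'->B->R'->F->plug->D
Char 3 ('H'): step: R->3, L=5; H->plug->H->R->F->L->G->refl->H->L'->D->R'->A->plug->A
Char 4 ('A'): step: R->4, L=5; A->plug->A->R->B->L->E->refl->A->L'->G->R'->C->plug->B
Char 5 ('C'): step: R->5, L=5; C->plug->B->R->F->L->G->refl->H->L'->D->R'->F->plug->D
Char 6 ('A'): step: R->6, L=5; A->plug->A->R->E->L->F->refl->B->L'->A->R'->F->plug->D
Char 7 ('F'): step: R->7, L=5; F->plug->D->R->B->L->E->refl->A->L'->G->R'->F->plug->D
Final: ciphertext=CDABDDD, RIGHT=7, LEFT=5

Answer: CDABDDD 7 5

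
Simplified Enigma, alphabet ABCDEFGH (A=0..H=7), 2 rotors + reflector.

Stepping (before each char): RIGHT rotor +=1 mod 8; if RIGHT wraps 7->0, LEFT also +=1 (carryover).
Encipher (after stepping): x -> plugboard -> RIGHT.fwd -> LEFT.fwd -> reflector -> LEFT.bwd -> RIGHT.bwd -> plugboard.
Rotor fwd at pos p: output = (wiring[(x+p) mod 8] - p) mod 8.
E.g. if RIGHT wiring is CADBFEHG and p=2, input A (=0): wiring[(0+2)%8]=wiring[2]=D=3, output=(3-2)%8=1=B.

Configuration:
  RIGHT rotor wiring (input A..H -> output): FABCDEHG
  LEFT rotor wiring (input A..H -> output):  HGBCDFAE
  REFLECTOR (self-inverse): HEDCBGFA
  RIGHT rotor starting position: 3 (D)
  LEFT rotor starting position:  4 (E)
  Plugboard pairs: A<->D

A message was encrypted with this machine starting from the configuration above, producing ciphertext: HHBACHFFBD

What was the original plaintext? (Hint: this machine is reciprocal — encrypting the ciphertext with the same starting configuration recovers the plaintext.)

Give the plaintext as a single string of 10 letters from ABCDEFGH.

Answer: DDECEGEBAH

Derivation:
Char 1 ('H'): step: R->4, L=4; H->plug->H->R->G->L->F->refl->G->L'->H->R'->A->plug->D
Char 2 ('H'): step: R->5, L=4; H->plug->H->R->G->L->F->refl->G->L'->H->R'->A->plug->D
Char 3 ('B'): step: R->6, L=4; B->plug->B->R->A->L->H->refl->A->L'->D->R'->E->plug->E
Char 4 ('A'): step: R->7, L=4; A->plug->D->R->C->L->E->refl->B->L'->B->R'->C->plug->C
Char 5 ('C'): step: R->0, L->5 (L advanced); C->plug->C->R->B->L->D->refl->C->L'->D->R'->E->plug->E
Char 6 ('H'): step: R->1, L=5; H->plug->H->R->E->L->B->refl->E->L'->F->R'->G->plug->G
Char 7 ('F'): step: R->2, L=5; F->plug->F->R->E->L->B->refl->E->L'->F->R'->E->plug->E
Char 8 ('F'): step: R->3, L=5; F->plug->F->R->C->L->H->refl->A->L'->A->R'->B->plug->B
Char 9 ('B'): step: R->4, L=5; B->plug->B->R->A->L->A->refl->H->L'->C->R'->D->plug->A
Char 10 ('D'): step: R->5, L=5; D->plug->A->R->H->L->G->refl->F->L'->G->R'->H->plug->H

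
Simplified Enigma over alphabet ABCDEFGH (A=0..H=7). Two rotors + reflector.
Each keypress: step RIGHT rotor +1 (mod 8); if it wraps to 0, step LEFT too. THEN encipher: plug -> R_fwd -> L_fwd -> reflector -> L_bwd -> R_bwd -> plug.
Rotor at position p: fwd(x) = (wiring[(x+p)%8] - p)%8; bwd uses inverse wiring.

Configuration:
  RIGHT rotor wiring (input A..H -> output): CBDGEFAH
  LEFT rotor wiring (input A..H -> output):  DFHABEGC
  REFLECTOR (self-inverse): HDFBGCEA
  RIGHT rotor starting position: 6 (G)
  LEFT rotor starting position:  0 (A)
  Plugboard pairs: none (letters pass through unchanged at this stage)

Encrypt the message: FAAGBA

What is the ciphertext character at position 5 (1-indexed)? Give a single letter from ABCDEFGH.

Char 1 ('F'): step: R->7, L=0; F->plug->F->R->F->L->E->refl->G->L'->G->R'->G->plug->G
Char 2 ('A'): step: R->0, L->1 (L advanced); A->plug->A->R->C->L->H->refl->A->L'->D->R'->C->plug->C
Char 3 ('A'): step: R->1, L=1; A->plug->A->R->A->L->E->refl->G->L'->B->R'->H->plug->H
Char 4 ('G'): step: R->2, L=1; G->plug->G->R->A->L->E->refl->G->L'->B->R'->A->plug->A
Char 5 ('B'): step: R->3, L=1; B->plug->B->R->B->L->G->refl->E->L'->A->R'->H->plug->H

H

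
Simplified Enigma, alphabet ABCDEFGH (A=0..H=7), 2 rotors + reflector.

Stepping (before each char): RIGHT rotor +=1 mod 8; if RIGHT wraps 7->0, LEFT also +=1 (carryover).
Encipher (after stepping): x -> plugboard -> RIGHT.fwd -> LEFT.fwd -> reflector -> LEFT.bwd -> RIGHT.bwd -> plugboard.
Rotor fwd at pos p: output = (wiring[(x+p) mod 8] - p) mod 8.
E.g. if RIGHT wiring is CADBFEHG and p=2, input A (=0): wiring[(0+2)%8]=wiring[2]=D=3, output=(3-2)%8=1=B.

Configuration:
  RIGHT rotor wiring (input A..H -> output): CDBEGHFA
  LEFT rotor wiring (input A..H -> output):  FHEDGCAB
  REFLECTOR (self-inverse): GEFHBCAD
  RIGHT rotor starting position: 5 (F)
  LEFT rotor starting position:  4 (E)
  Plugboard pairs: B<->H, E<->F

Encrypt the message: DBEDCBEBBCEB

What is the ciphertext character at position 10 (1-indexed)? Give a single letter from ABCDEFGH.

Char 1 ('D'): step: R->6, L=4; D->plug->D->R->F->L->D->refl->H->L'->H->R'->A->plug->A
Char 2 ('B'): step: R->7, L=4; B->plug->H->R->G->L->A->refl->G->L'->B->R'->A->plug->A
Char 3 ('E'): step: R->0, L->5 (L advanced); E->plug->F->R->H->L->B->refl->E->L'->C->R'->A->plug->A
Char 4 ('D'): step: R->1, L=5; D->plug->D->R->F->L->H->refl->D->L'->B->R'->H->plug->B
Char 5 ('C'): step: R->2, L=5; C->plug->C->R->E->L->C->refl->F->L'->A->R'->G->plug->G
Char 6 ('B'): step: R->3, L=5; B->plug->H->R->G->L->G->refl->A->L'->D->R'->B->plug->H
Char 7 ('E'): step: R->4, L=5; E->plug->F->R->H->L->B->refl->E->L'->C->R'->A->plug->A
Char 8 ('B'): step: R->5, L=5; B->plug->H->R->B->L->D->refl->H->L'->F->R'->D->plug->D
Char 9 ('B'): step: R->6, L=5; B->plug->H->R->B->L->D->refl->H->L'->F->R'->D->plug->D
Char 10 ('C'): step: R->7, L=5; C->plug->C->R->E->L->C->refl->F->L'->A->R'->G->plug->G

G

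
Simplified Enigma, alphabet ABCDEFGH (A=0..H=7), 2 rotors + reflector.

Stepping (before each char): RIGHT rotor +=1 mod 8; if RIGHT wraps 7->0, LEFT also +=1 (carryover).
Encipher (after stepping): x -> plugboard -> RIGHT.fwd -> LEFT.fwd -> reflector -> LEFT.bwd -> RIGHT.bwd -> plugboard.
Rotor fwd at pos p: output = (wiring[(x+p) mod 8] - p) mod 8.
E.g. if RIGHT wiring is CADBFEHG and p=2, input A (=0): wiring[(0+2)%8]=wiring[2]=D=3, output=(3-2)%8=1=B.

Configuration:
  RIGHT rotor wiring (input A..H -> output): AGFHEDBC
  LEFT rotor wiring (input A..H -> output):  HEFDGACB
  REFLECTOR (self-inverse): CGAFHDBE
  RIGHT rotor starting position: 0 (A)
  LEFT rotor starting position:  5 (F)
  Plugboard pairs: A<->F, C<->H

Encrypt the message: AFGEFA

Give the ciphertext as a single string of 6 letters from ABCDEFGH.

Char 1 ('A'): step: R->1, L=5; A->plug->F->R->A->L->D->refl->F->L'->B->R'->G->plug->G
Char 2 ('F'): step: R->2, L=5; F->plug->A->R->D->L->C->refl->A->L'->F->R'->B->plug->B
Char 3 ('G'): step: R->3, L=5; G->plug->G->R->D->L->C->refl->A->L'->F->R'->F->plug->A
Char 4 ('E'): step: R->4, L=5; E->plug->E->R->E->L->H->refl->E->L'->C->R'->F->plug->A
Char 5 ('F'): step: R->5, L=5; F->plug->A->R->G->L->G->refl->B->L'->H->R'->H->plug->C
Char 6 ('A'): step: R->6, L=5; A->plug->F->R->B->L->F->refl->D->L'->A->R'->D->plug->D

Answer: GBAACD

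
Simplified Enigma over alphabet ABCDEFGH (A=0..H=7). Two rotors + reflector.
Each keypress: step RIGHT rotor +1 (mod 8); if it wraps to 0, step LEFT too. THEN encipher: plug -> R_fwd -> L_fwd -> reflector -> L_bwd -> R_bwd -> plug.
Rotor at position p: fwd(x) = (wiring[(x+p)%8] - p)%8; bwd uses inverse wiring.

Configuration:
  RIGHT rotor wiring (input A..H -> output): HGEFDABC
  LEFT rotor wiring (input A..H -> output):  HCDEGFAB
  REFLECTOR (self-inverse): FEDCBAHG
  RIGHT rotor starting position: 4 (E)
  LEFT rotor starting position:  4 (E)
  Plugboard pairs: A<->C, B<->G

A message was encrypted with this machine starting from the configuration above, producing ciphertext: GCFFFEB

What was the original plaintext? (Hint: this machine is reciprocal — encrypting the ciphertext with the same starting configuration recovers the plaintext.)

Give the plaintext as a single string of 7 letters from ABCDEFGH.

Char 1 ('G'): step: R->5, L=4; G->plug->B->R->E->L->D->refl->C->L'->A->R'->G->plug->B
Char 2 ('C'): step: R->6, L=4; C->plug->A->R->D->L->F->refl->A->L'->H->R'->F->plug->F
Char 3 ('F'): step: R->7, L=4; F->plug->F->R->E->L->D->refl->C->L'->A->R'->B->plug->G
Char 4 ('F'): step: R->0, L->5 (L advanced); F->plug->F->R->A->L->A->refl->F->L'->E->R'->C->plug->A
Char 5 ('F'): step: R->1, L=5; F->plug->F->R->A->L->A->refl->F->L'->E->R'->C->plug->A
Char 6 ('E'): step: R->2, L=5; E->plug->E->R->H->L->B->refl->E->L'->C->R'->A->plug->C
Char 7 ('B'): step: R->3, L=5; B->plug->G->R->D->L->C->refl->D->L'->B->R'->H->plug->H

Answer: BFGAACH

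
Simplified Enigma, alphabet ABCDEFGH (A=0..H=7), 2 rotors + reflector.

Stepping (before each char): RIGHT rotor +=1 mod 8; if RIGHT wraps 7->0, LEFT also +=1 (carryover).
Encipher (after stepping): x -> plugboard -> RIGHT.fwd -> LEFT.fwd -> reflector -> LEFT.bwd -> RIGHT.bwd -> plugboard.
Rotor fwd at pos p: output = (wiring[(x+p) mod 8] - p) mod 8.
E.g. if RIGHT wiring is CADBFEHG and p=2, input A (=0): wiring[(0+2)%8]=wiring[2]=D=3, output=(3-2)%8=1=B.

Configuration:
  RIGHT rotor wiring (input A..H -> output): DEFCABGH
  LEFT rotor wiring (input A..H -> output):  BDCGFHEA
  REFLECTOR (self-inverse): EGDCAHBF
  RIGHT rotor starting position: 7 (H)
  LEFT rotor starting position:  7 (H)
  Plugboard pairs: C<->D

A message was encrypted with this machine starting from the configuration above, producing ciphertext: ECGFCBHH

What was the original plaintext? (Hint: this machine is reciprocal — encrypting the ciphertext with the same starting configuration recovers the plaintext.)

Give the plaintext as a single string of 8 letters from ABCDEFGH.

Char 1 ('E'): step: R->0, L->0 (L advanced); E->plug->E->R->A->L->B->refl->G->L'->D->R'->A->plug->A
Char 2 ('C'): step: R->1, L=0; C->plug->D->R->H->L->A->refl->E->L'->G->R'->G->plug->G
Char 3 ('G'): step: R->2, L=0; G->plug->G->R->B->L->D->refl->C->L'->C->R'->H->plug->H
Char 4 ('F'): step: R->3, L=0; F->plug->F->R->A->L->B->refl->G->L'->D->R'->D->plug->C
Char 5 ('C'): step: R->4, L=0; C->plug->D->R->D->L->G->refl->B->L'->A->R'->F->plug->F
Char 6 ('B'): step: R->5, L=0; B->plug->B->R->B->L->D->refl->C->L'->C->R'->C->plug->D
Char 7 ('H'): step: R->6, L=0; H->plug->H->R->D->L->G->refl->B->L'->A->R'->A->plug->A
Char 8 ('H'): step: R->7, L=0; H->plug->H->R->H->L->A->refl->E->L'->G->R'->D->plug->C

Answer: AGHCFDAC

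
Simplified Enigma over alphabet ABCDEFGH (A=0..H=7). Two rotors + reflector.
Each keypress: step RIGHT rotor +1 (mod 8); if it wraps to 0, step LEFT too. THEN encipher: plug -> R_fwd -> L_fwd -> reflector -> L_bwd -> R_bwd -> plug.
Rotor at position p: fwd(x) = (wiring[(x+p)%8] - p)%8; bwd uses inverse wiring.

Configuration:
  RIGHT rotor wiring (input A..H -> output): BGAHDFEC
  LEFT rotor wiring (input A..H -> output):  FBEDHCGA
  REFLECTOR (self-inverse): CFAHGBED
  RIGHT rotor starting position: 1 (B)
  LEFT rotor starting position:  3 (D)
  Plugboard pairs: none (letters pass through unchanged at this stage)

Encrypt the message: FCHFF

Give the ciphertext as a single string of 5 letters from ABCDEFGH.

Answer: BGFGA

Derivation:
Char 1 ('F'): step: R->2, L=3; F->plug->F->R->A->L->A->refl->C->L'->F->R'->B->plug->B
Char 2 ('C'): step: R->3, L=3; C->plug->C->R->C->L->H->refl->D->L'->D->R'->G->plug->G
Char 3 ('H'): step: R->4, L=3; H->plug->H->R->D->L->D->refl->H->L'->C->R'->F->plug->F
Char 4 ('F'): step: R->5, L=3; F->plug->F->R->D->L->D->refl->H->L'->C->R'->G->plug->G
Char 5 ('F'): step: R->6, L=3; F->plug->F->R->B->L->E->refl->G->L'->G->R'->A->plug->A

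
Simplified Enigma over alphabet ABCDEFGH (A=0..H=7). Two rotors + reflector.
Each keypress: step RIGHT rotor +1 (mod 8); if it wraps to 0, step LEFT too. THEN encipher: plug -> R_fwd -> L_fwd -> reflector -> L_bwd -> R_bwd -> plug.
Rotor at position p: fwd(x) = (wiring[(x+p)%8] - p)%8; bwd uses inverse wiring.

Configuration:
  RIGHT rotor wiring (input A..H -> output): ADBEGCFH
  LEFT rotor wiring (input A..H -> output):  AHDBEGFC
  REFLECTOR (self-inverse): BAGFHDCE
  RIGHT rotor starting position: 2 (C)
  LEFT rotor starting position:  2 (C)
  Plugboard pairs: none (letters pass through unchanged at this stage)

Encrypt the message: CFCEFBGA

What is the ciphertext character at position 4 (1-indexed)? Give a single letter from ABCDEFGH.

Char 1 ('C'): step: R->3, L=2; C->plug->C->R->H->L->F->refl->D->L'->E->R'->E->plug->E
Char 2 ('F'): step: R->4, L=2; F->plug->F->R->H->L->F->refl->D->L'->E->R'->E->plug->E
Char 3 ('C'): step: R->5, L=2; C->plug->C->R->C->L->C->refl->G->L'->G->R'->E->plug->E
Char 4 ('E'): step: R->6, L=2; E->plug->E->R->D->L->E->refl->H->L'->B->R'->B->plug->B

B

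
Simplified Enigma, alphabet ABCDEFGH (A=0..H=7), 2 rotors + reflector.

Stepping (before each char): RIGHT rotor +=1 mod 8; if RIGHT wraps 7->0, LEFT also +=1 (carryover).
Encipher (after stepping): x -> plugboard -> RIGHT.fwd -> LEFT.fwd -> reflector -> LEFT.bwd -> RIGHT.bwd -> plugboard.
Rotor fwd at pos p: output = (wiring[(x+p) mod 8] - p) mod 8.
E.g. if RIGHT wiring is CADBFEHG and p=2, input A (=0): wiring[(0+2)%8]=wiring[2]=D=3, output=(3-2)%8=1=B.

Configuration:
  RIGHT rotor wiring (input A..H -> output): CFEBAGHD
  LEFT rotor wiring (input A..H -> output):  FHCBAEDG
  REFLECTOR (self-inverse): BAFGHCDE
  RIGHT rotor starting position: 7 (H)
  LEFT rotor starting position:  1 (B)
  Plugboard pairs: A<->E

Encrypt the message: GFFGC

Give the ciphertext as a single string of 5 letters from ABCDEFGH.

Char 1 ('G'): step: R->0, L->2 (L advanced); G->plug->G->R->H->L->F->refl->C->L'->D->R'->H->plug->H
Char 2 ('F'): step: R->1, L=2; F->plug->F->R->G->L->D->refl->G->L'->C->R'->G->plug->G
Char 3 ('F'): step: R->2, L=2; F->plug->F->R->B->L->H->refl->E->L'->F->R'->E->plug->A
Char 4 ('G'): step: R->3, L=2; G->plug->G->R->C->L->G->refl->D->L'->G->R'->A->plug->E
Char 5 ('C'): step: R->4, L=2; C->plug->C->R->D->L->C->refl->F->L'->H->R'->D->plug->D

Answer: HGAED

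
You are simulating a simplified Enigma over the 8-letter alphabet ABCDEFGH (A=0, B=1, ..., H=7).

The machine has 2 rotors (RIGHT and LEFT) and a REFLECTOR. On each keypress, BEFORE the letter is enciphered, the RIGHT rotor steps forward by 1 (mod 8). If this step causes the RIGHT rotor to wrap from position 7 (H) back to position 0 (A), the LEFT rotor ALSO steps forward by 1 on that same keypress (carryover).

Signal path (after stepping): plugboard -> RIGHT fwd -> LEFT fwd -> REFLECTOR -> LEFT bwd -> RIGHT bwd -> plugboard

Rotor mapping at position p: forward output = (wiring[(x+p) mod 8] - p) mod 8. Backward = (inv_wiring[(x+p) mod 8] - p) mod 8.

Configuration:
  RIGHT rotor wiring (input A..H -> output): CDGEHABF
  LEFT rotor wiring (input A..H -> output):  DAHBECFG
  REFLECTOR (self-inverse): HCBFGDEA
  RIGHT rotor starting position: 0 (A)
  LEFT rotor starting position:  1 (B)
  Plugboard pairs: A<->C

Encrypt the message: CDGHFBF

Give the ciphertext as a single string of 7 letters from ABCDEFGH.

Char 1 ('C'): step: R->1, L=1; C->plug->A->R->C->L->A->refl->H->L'->A->R'->F->plug->F
Char 2 ('D'): step: R->2, L=1; D->plug->D->R->G->L->F->refl->D->L'->D->R'->F->plug->F
Char 3 ('G'): step: R->3, L=1; G->plug->G->R->A->L->H->refl->A->L'->C->R'->E->plug->E
Char 4 ('H'): step: R->4, L=1; H->plug->H->R->A->L->H->refl->A->L'->C->R'->G->plug->G
Char 5 ('F'): step: R->5, L=1; F->plug->F->R->B->L->G->refl->E->L'->F->R'->D->plug->D
Char 6 ('B'): step: R->6, L=1; B->plug->B->R->H->L->C->refl->B->L'->E->R'->C->plug->A
Char 7 ('F'): step: R->7, L=1; F->plug->F->R->A->L->H->refl->A->L'->C->R'->H->plug->H

Answer: FFEGDAH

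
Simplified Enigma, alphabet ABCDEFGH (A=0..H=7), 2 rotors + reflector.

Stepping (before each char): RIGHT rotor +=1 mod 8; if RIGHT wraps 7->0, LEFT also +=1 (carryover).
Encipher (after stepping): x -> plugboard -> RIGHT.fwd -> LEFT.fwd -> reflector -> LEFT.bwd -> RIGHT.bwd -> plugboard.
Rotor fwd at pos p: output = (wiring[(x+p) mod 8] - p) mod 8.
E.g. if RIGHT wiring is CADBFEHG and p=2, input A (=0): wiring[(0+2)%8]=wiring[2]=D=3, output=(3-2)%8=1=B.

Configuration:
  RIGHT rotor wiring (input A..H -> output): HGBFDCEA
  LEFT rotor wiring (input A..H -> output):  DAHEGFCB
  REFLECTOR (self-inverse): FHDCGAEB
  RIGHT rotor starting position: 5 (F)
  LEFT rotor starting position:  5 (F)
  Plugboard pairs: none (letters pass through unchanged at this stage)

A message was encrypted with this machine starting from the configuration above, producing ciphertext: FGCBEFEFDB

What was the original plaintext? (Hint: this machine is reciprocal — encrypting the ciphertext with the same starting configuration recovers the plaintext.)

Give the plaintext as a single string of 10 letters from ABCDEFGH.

Answer: ADEAFCHBGH

Derivation:
Char 1 ('F'): step: R->6, L=5; F->plug->F->R->H->L->B->refl->H->L'->G->R'->A->plug->A
Char 2 ('G'): step: R->7, L=5; G->plug->G->R->D->L->G->refl->E->L'->C->R'->D->plug->D
Char 3 ('C'): step: R->0, L->6 (L advanced); C->plug->C->R->B->L->D->refl->C->L'->D->R'->E->plug->E
Char 4 ('B'): step: R->1, L=6; B->plug->B->R->A->L->E->refl->G->L'->F->R'->A->plug->A
Char 5 ('E'): step: R->2, L=6; E->plug->E->R->C->L->F->refl->A->L'->G->R'->F->plug->F
Char 6 ('F'): step: R->3, L=6; F->plug->F->R->E->L->B->refl->H->L'->H->R'->C->plug->C
Char 7 ('E'): step: R->4, L=6; E->plug->E->R->D->L->C->refl->D->L'->B->R'->H->plug->H
Char 8 ('F'): step: R->5, L=6; F->plug->F->R->E->L->B->refl->H->L'->H->R'->B->plug->B
Char 9 ('D'): step: R->6, L=6; D->plug->D->R->A->L->E->refl->G->L'->F->R'->G->plug->G
Char 10 ('B'): step: R->7, L=6; B->plug->B->R->A->L->E->refl->G->L'->F->R'->H->plug->H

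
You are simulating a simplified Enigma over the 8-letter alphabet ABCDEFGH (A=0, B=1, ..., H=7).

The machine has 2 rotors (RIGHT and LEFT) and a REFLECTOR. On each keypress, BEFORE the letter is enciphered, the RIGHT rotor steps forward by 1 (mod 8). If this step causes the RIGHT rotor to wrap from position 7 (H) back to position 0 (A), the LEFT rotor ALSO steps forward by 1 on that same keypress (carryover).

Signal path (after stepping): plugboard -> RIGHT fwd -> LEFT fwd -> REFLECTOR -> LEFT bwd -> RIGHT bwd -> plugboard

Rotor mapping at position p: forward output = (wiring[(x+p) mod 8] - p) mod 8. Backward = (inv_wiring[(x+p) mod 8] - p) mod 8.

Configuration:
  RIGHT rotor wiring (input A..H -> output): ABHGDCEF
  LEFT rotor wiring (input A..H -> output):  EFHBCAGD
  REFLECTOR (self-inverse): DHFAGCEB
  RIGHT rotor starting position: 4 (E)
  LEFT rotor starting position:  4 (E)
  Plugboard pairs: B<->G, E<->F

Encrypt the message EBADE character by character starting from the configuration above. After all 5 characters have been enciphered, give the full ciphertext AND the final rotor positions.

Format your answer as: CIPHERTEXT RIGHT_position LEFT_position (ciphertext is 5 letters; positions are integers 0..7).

Answer: GDEEF 1 5

Derivation:
Char 1 ('E'): step: R->5, L=4; E->plug->F->R->C->L->C->refl->F->L'->H->R'->B->plug->G
Char 2 ('B'): step: R->6, L=4; B->plug->G->R->F->L->B->refl->H->L'->D->R'->D->plug->D
Char 3 ('A'): step: R->7, L=4; A->plug->A->R->G->L->D->refl->A->L'->E->R'->F->plug->E
Char 4 ('D'): step: R->0, L->5 (L advanced); D->plug->D->R->G->L->E->refl->G->L'->C->R'->F->plug->E
Char 5 ('E'): step: R->1, L=5; E->plug->F->R->D->L->H->refl->B->L'->B->R'->E->plug->F
Final: ciphertext=GDEEF, RIGHT=1, LEFT=5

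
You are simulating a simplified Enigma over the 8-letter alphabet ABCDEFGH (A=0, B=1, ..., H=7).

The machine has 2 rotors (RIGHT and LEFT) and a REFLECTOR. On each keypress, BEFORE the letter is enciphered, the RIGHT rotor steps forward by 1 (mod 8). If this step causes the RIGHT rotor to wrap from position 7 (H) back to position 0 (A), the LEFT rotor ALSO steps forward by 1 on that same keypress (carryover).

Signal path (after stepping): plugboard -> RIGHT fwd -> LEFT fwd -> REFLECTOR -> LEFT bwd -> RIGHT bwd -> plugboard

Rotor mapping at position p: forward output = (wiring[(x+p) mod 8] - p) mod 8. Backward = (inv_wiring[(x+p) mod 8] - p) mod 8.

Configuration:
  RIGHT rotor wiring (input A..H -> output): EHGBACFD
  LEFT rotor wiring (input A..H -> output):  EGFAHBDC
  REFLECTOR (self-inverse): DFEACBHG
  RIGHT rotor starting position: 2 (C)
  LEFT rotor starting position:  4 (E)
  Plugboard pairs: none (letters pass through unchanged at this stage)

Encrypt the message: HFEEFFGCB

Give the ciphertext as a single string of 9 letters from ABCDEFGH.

Char 1 ('H'): step: R->3, L=4; H->plug->H->R->D->L->G->refl->H->L'->C->R'->D->plug->D
Char 2 ('F'): step: R->4, L=4; F->plug->F->R->D->L->G->refl->H->L'->C->R'->G->plug->G
Char 3 ('E'): step: R->5, L=4; E->plug->E->R->C->L->H->refl->G->L'->D->R'->H->plug->H
Char 4 ('E'): step: R->6, L=4; E->plug->E->R->A->L->D->refl->A->L'->E->R'->H->plug->H
Char 5 ('F'): step: R->7, L=4; F->plug->F->R->B->L->F->refl->B->L'->G->R'->H->plug->H
Char 6 ('F'): step: R->0, L->5 (L advanced); F->plug->F->R->C->L->F->refl->B->L'->E->R'->A->plug->A
Char 7 ('G'): step: R->1, L=5; G->plug->G->R->C->L->F->refl->B->L'->E->R'->F->plug->F
Char 8 ('C'): step: R->2, L=5; C->plug->C->R->G->L->D->refl->A->L'->F->R'->H->plug->H
Char 9 ('B'): step: R->3, L=5; B->plug->B->R->F->L->A->refl->D->L'->G->R'->A->plug->A

Answer: DGHHHAFHA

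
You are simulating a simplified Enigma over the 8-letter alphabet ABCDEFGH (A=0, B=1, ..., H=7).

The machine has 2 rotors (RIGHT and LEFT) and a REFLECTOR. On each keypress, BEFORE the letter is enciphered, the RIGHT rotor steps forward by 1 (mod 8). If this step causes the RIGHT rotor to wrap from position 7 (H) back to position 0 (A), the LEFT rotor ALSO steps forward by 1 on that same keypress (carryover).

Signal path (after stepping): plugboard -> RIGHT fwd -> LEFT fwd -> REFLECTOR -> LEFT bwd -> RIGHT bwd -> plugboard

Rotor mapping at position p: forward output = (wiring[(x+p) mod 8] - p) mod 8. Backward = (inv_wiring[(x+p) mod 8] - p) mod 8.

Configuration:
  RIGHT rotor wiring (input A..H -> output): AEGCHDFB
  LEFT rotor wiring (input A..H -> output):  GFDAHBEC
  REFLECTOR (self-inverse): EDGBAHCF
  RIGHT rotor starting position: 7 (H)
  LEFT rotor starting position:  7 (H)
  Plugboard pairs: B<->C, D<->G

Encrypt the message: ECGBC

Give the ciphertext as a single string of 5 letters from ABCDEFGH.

Answer: AEAAF

Derivation:
Char 1 ('E'): step: R->0, L->0 (L advanced); E->plug->E->R->H->L->C->refl->G->L'->A->R'->A->plug->A
Char 2 ('C'): step: R->1, L=0; C->plug->B->R->F->L->B->refl->D->L'->C->R'->E->plug->E
Char 3 ('G'): step: R->2, L=0; G->plug->D->R->B->L->F->refl->H->L'->E->R'->A->plug->A
Char 4 ('B'): step: R->3, L=0; B->plug->C->R->A->L->G->refl->C->L'->H->R'->A->plug->A
Char 5 ('C'): step: R->4, L=0; C->plug->B->R->H->L->C->refl->G->L'->A->R'->F->plug->F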